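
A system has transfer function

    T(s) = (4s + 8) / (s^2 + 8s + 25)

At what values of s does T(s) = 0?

Set the numerator to zero: 4s + 8 = 0, i.e. 4·(s + 2) = 0.
So s = -2.

s = -2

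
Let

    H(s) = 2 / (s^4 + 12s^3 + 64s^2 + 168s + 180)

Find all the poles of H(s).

The poles are the roots of the denominator s^4 + 12s^3 + 64s^2 + 168s + 180 = 0.
No real roots exist; factor into two real quadratics: (s^2 + 6s + 18)(s^2 + 6s + 10) = 0.
Each quadratic gives a conjugate pair via the quadratic formula.

s = -3 ± 3j, -3 ± j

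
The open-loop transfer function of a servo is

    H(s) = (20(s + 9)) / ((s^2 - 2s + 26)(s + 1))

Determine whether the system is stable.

The poles can be read from the denominator factors: s = 1 + 5j, 1 - 5j, -1.
Since the pole(s) at s = 1 + 5j, 1 - 5j lie in the right half-plane, the system is unstable.

unstable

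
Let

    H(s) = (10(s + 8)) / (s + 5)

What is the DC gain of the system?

At s = 0 each factor (s + a) contributes a and each (s^2 + bs + c) contributes c.
H(0) = 10·(8) / ((5)) = 80/5 = 16.

H(0) = 16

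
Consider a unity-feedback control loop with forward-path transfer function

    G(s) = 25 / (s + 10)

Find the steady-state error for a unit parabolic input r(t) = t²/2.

e_ss = ∞

G(s) has no poles at the origin.
This is a Type 0 system; Ka = lim_{s→0} s^2·G(s) = 0, so the steady-state error for a parabola input is infinite.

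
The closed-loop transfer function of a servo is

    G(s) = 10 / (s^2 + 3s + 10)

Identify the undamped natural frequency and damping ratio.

ωₙ ≈ 3.162 rad/s, ζ ≈ 0.4743

Compare the denominator to the standard form s^2 + 2ζωₙs + ωₙ².
ωₙ² = 10, so ωₙ = √10 ≈ 3.162 rad/s.
2ζωₙ = 3, so ζ = 3/(2·√10) ≈ 0.4743.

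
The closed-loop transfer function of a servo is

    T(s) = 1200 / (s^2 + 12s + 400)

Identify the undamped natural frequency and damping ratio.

Compare the denominator to the standard form s^2 + 2ζωₙs + ωₙ².
ωₙ² = 400, so ωₙ = 20 rad/s.
2ζωₙ = 12, so ζ = 12/(2·20) = 0.3.
With ζ = 0.3 the response is underdamped.

ωₙ = 20 rad/s, ζ = 0.3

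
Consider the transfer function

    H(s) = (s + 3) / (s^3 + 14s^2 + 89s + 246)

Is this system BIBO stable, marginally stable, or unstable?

stable

The denominator s^3 + 14s^2 + 89s + 246 factors as (s^2 + 8s + 41)(s + 6), giving poles at s = -4 + 5j, -4 - 5j, -6.
Since all poles lie strictly in the left half-plane, the system is stable.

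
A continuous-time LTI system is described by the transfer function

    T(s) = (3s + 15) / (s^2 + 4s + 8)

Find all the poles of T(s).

The poles are the roots of the denominator s^2 + 4s + 8 = 0.
Using the quadratic formula: s = (-4 ± √(-16))/2 = -2 ± 2j.

s = -2 ± 2j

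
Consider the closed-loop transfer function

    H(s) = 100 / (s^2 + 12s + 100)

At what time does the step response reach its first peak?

t_p ≈ 0.3927 s

Comparing s^2 + 12s + 100 to s^2 + 2ζωₙs + ωₙ²: ωₙ = 10 rad/s and ζ = 12/(2·10) = 0.6.
ζωₙ = 12/2 = 6, so ω_d = ωₙ√(1−ζ²) = √(ωₙ² − (ζωₙ)²) = √(100 − 6²) = √64 = 8 rad/s.
t_p = π/ω_d = π/8 ≈ 0.3927 s.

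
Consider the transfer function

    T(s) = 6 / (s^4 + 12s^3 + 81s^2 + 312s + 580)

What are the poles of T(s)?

The poles are the roots of the denominator s^4 + 12s^3 + 81s^2 + 312s + 580 = 0.
No real roots exist; factor into two real quadratics: (s^2 + 4s + 29)(s^2 + 8s + 20) = 0.
Each quadratic gives a conjugate pair via the quadratic formula.

s = -2 ± 5j, -4 ± 2j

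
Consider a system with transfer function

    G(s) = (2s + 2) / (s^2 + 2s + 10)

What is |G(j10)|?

|G(j10)| ≈ 0.2180

Substitute s = j10: numerator = 2 + j20, denominator = -90 + j20.
|G(j10)| = |2 + j20| / |-90 + j20| = 20.100 / 92.195 ≈ 0.2180.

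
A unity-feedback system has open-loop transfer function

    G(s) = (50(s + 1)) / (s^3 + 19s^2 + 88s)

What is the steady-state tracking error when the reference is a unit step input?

e_ss = 0

G(s) has one pole at the origin.
This is a Type 1 system; for a step input the steady-state error is zero.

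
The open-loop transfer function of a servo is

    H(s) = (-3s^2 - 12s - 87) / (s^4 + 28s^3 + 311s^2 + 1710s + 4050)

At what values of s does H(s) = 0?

Set the numerator to zero: -3s^2 - 12s - 87 = 0, i.e. -3·(s^2 + 4s + 29) = 0.
Factoring: (s^2 + 4s + 29) = 0.

s = -2 + 5j, -2 - 5j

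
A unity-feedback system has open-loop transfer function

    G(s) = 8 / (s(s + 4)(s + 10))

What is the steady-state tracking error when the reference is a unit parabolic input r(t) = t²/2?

G(s) has one pole at the origin.
This is a Type 1 system; Ka = lim_{s→0} s^2·G(s) = 0, so the steady-state error for a parabola input is infinite.

e_ss = ∞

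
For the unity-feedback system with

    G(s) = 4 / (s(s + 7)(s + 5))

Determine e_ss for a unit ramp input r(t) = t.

e_ss = 8.750

G(s) has one pole at the origin.
This is a Type 1 system. Kv = lim_{s→0} s·G(s) = 4/35.
e_ss = 1/Kv = 1/(4/35) = 35/4 ≈ 8.750.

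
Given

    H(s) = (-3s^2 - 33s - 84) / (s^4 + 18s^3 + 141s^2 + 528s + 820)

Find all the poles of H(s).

s = -4 ± 2j, -5 ± 4j

The poles are the roots of the denominator s^4 + 18s^3 + 141s^2 + 528s + 820 = 0.
No real roots exist; factor into two real quadratics: (s^2 + 8s + 20)(s^2 + 10s + 41) = 0.
Each quadratic gives a conjugate pair via the quadratic formula.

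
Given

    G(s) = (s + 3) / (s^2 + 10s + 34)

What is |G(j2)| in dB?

|G(j2)|_dB ≈ -20 dB

Substitute s = j2: numerator = 3 + j2, denominator = 30 + j20.
|G(j2)| = |3 + j2| / |30 + j20| = 3.6056 / 36.056 = 0.1000.
In decibels: 20·log₁₀(0.1000) ≈ -20 dB.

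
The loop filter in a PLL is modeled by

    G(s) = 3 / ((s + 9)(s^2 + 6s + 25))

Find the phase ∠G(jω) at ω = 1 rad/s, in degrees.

∠G(j1) ≈ -20.38°

At s = j1: numerator = 3, denominator = 210 + j78.
∠G = ∠num − ∠den = 0° − (20.376°) = -20.38°.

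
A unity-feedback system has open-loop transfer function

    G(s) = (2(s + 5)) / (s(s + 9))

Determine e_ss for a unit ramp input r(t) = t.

G(s) has one pole at the origin.
This is a Type 1 system. Kv = lim_{s→0} s·G(s) = 10/9.
e_ss = 1/Kv = 1/(10/9) = 9/10 ≈ 0.9000.

e_ss = 0.9000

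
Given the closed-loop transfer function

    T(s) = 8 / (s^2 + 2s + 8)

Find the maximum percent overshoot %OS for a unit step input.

%OS ≈ 30.5%

Comparing s^2 + 2s + 8 to s^2 + 2ζωₙs + ωₙ²: ωₙ = √8 ≈ 2.828 rad/s and ζ = 2/(2·√8) ≈ 0.3536.
%OS = 100·exp(−πζ/√(1−ζ²)) = 100·exp(−π·0.3536/√(1−0.3536²)) ≈ 30.5%.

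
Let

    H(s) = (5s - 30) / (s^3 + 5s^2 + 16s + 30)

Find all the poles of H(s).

s = -1 + 3j, -1 - 3j, -3

The poles are the roots of the denominator s^3 + 5s^2 + 16s + 30 = 0.
Trying s = -3: the polynomial evaluates to 0, so (s + 3) is a factor.
Dividing out leaves s^2 + 2s + 10 = 0.
The quadratic formula then gives s = -1 ± 3j.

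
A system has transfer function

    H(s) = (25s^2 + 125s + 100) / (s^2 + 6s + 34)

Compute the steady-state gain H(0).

Set s = 0: H(0) = (100) / (34) = 50/17.

H(0) = 50/17 ≈ 2.941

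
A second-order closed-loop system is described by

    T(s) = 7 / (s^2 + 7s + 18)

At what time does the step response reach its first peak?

t_p ≈ 1.310 s

Comparing s^2 + 7s + 18 to s^2 + 2ζωₙs + ωₙ²: ωₙ = √18 ≈ 4.243 rad/s and ζ = 7/(2·√18) ≈ 0.8250.
ζωₙ = 7/2 = 3.5, so ω_d = ωₙ√(1−ζ²) = √(ωₙ² − (ζωₙ)²) = √(18 − 3.5²) = √5.75 ≈ 2.398 rad/s.
t_p = π/ω_d = π/2.398 ≈ 1.310 s.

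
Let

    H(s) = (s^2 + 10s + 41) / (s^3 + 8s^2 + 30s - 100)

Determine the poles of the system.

The poles are the roots of the denominator s^3 + 8s^2 + 30s - 100 = 0.
Trying s = 2: the polynomial evaluates to 0, so (s - 2) is a factor.
Dividing out leaves s^2 + 10s + 50 = 0.
The quadratic formula then gives s = -5 ± 5j.

s = -5 + 5j, -5 - 5j, 2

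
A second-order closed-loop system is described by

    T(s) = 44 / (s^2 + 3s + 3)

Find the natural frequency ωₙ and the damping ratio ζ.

ωₙ ≈ 1.732 rad/s, ζ ≈ 0.8660

Compare the denominator to the standard form s^2 + 2ζωₙs + ωₙ².
ωₙ² = 3, so ωₙ = √3 ≈ 1.732 rad/s.
2ζωₙ = 3, so ζ = 3/(2·√3) ≈ 0.8660.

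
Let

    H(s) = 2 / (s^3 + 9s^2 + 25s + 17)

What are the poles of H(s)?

s = -1, -4 ± j

The poles are the roots of the denominator s^3 + 9s^2 + 25s + 17 = 0.
Trying s = -1: the polynomial evaluates to 0, so (s + 1) is a factor.
Dividing out leaves s^2 + 8s + 17 = 0.
The quadratic formula then gives s = -4 ± 1j.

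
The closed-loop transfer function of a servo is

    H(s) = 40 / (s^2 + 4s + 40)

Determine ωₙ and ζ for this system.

ωₙ ≈ 6.325 rad/s, ζ ≈ 0.3162

Compare the denominator to the standard form s^2 + 2ζωₙs + ωₙ².
ωₙ² = 40, so ωₙ = √40 ≈ 6.325 rad/s.
2ζωₙ = 4, so ζ = 4/(2·√40) ≈ 0.3162.
With ζ = 0.3162 the response is underdamped.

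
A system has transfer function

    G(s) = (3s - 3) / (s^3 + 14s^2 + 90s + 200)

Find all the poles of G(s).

s = -5 ± 5j, -4

The poles are the roots of the denominator s^3 + 14s^2 + 90s + 200 = 0.
Trying s = -4: the polynomial evaluates to 0, so (s + 4) is a factor.
Dividing out leaves s^2 + 10s + 50 = 0.
The quadratic formula then gives s = -5 ± 5j.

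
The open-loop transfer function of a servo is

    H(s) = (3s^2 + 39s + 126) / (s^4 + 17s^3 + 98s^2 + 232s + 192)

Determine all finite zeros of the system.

Set the numerator to zero: 3s^2 + 39s + 126 = 0, i.e. 3·(s^2 + 13s + 42) = 0.
Factoring: (s + 7)(s + 6) = 0.

s = -7, -6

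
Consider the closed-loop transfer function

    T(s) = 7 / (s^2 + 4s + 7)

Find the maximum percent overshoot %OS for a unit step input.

Comparing s^2 + 4s + 7 to s^2 + 2ζωₙs + ωₙ²: ωₙ = √7 ≈ 2.646 rad/s and ζ = 4/(2·√7) ≈ 0.7559.
%OS = 100·exp(−πζ/√(1−ζ²)) = 100·exp(−π·0.7559/√(1−0.7559²)) ≈ 2.66%.

%OS ≈ 2.66%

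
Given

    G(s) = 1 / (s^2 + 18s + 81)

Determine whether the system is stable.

stable

The denominator s^2 + 18s + 81 factors as (s + 9)^2, giving poles at s = -9, -9.
Since all poles lie strictly in the left half-plane, the system is stable.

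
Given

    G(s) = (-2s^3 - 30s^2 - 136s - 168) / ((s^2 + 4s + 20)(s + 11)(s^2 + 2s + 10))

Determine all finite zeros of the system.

s = -7, -6, -2

Set the numerator to zero: -2s^3 - 30s^2 - 136s - 168 = 0, i.e. -2·(s^3 + 15s^2 + 68s + 84) = 0.
Factoring: (s + 7)(s + 6)(s + 2) = 0.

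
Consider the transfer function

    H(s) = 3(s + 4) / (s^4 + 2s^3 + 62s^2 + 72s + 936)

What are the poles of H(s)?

s = 6j, -6j, -1 + 5j, -1 - 5j

The poles are the roots of the denominator s^4 + 2s^3 + 62s^2 + 72s + 936 = 0.
No real roots exist; factor into two real quadratics: (s^2 + 36)(s^2 + 2s + 26) = 0.
Each quadratic gives a conjugate pair via the quadratic formula.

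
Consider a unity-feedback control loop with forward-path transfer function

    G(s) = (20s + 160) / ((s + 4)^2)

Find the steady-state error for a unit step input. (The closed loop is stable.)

G(s) has no poles at the origin.
This is a Type 0 system. Kp = lim_{s→0} G(s) = 160/16 = 10.
e_ss = 1/(1 + Kp) = 1/(1 + 10) = 1/11 ≈ 0.09091.

e_ss = 0.09091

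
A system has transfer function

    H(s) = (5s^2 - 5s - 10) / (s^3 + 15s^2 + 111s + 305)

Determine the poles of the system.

s = -5 ± 6j, -5

The poles are the roots of the denominator s^3 + 15s^2 + 111s + 305 = 0.
Trying s = -5: the polynomial evaluates to 0, so (s + 5) is a factor.
Dividing out leaves s^2 + 10s + 61 = 0.
The quadratic formula then gives s = -5 ± 6j.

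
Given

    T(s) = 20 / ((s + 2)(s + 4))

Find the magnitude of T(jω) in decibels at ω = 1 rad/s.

|T(j1)|_dB ≈ 6.73 dB

Substitute s = j1: numerator = 20, denominator = 7 + j6.
|T(j1)| = |20| / |7 + j6| = 20 / 9.2195 ≈ 2.169.
In decibels: 20·log₁₀(2.169) ≈ 6.73 dB.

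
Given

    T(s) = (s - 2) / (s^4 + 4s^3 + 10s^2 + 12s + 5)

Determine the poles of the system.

s = -1, -1 ± 2j, -1

The poles are the roots of the denominator s^4 + 4s^3 + 10s^2 + 12s + 5 = 0.
Trying s = -1: the polynomial evaluates to 0, so (s + 1) is a factor.
Dividing out leaves s^3 + 3s^2 + 7s + 5 = 0.
This factors further as (s^2 + 2s + 5)(s + 1) = 0.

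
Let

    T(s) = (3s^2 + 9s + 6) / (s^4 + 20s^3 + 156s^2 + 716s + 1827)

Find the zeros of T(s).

Set the numerator to zero: 3s^2 + 9s + 6 = 0, i.e. 3·(s^2 + 3s + 2) = 0.
Factoring: (s + 1)(s + 2) = 0.

s = -1, -2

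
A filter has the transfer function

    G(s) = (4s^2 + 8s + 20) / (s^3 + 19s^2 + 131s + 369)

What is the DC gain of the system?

G(0) = 20/369 ≈ 0.05420

Set s = 0: G(0) = (20) / (369) = 20/369.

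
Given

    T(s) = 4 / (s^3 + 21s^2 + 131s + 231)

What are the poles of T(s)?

s = -7, -3, -11

The poles are the roots of the denominator s^3 + 21s^2 + 131s + 231 = 0.
Trying s = -7: the polynomial evaluates to 0, so (s + 7) is a factor.
Dividing out leaves s^2 + 14s + 33 = 0.
Factoring the quadratic: (s + 3)(s + 11) = 0.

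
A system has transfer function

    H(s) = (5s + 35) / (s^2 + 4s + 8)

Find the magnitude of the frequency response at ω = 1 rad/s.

|H(j1)| ≈ 4.385

Substitute s = j1: numerator = 35 + j5, denominator = 7 + j4.
|H(j1)| = |35 + j5| / |7 + j4| = 35.355 / 8.0623 ≈ 4.385.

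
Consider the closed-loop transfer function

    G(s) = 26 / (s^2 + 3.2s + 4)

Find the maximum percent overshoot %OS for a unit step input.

Comparing s^2 + 3.2s + 4 to s^2 + 2ζωₙs + ωₙ²: ωₙ = 2 rad/s and ζ = 3.2/(2·2) = 0.8.
%OS = 100·exp(−πζ/√(1−ζ²)) = 100·exp(−π·0.8/√(1−0.8²)) ≈ 1.52%.

%OS ≈ 1.52%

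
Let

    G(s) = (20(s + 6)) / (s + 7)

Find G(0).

At s = 0 each factor (s + a) contributes a and each (s^2 + bs + c) contributes c.
G(0) = 20·(6) / ((7)) = 120/7 = 120/7.

G(0) = 120/7 ≈ 17.14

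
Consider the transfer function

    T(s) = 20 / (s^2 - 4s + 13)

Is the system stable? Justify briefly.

unstable

The poles can be read from the denominator factors: s = 2 + 3j, 2 - 3j.
Since the pole(s) at s = 2 + 3j, 2 - 3j lie in the right half-plane, the system is unstable.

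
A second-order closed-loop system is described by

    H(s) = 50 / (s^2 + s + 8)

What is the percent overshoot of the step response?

%OS ≈ 56.9%

Comparing s^2 + s + 8 to s^2 + 2ζωₙs + ωₙ²: ωₙ = √8 ≈ 2.828 rad/s and ζ = 1/(2·√8) ≈ 0.1768.
%OS = 100·exp(−πζ/√(1−ζ²)) = 100·exp(−π·0.1768/√(1−0.1768²)) ≈ 56.9%.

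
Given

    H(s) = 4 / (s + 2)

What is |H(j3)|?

|H(j3)| ≈ 1.109

Substitute s = j3: numerator = 4, denominator = 2 + j3.
|H(j3)| = |4| / |2 + j3| = 4 / 3.6056 ≈ 1.109.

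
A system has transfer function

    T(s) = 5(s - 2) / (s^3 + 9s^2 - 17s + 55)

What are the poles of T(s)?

s = 1 ± 2j, -11

The poles are the roots of the denominator s^3 + 9s^2 - 17s + 55 = 0.
Trying s = -11: the polynomial evaluates to 0, so (s + 11) is a factor.
Dividing out leaves s^2 - 2s + 5 = 0.
The quadratic formula then gives s = 1 ± 2j.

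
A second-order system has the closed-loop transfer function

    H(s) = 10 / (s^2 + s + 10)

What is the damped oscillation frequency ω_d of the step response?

ω_d ≈ 3.122 rad/s

Comparing s^2 + s + 10 to s^2 + 2ζωₙs + ωₙ²: ωₙ = √10 ≈ 3.162 rad/s and ζ = 1/(2·√10) ≈ 0.1581.
ζωₙ = 1/2 = 0.5, so ω_d = ωₙ√(1−ζ²) = √(ωₙ² − (ζωₙ)²) = √(10 − 0.5²) = √9.75 ≈ 3.122 rad/s.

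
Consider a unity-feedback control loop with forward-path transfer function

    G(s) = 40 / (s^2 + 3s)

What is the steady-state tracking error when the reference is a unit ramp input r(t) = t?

e_ss = 0.07500

G(s) has one pole at the origin.
This is a Type 1 system. Kv = lim_{s→0} s·G(s) = 40/3.
e_ss = 1/Kv = 1/(40/3) = 3/40 ≈ 0.07500.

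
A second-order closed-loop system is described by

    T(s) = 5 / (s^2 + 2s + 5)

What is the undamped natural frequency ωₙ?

ωₙ ≈ 2.236 rad/s

Compare the denominator to the standard form s^2 + 2ζωₙs + ωₙ².
ωₙ² = 5, so ωₙ = √5 ≈ 2.236 rad/s.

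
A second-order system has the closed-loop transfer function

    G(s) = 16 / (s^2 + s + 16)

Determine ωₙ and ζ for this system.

Compare the denominator to the standard form s^2 + 2ζωₙs + ωₙ².
ωₙ² = 16, so ωₙ = 4 rad/s.
2ζωₙ = 1, so ζ = 1/(2·4) = 0.125.

ωₙ = 4 rad/s, ζ = 0.125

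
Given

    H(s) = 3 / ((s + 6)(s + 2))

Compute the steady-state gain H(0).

H(0) = 1/4 ≈ 0.2500

At s = 0 each factor (s + a) contributes a and each (s^2 + bs + c) contributes c.
H(0) = 3·1 / ((6) · (2)) = 3/12 = 1/4.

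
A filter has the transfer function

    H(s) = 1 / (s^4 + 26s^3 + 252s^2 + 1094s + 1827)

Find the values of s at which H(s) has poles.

The poles are the roots of the denominator s^4 + 26s^3 + 252s^2 + 1094s + 1827 = 0.
Trying s = -7: the polynomial evaluates to 0, so (s + 7) is a factor.
Dividing out leaves s^3 + 19s^2 + 119s + 261 = 0.
This factors further as (s^2 + 10s + 29)(s + 9) = 0.

s = -7, -5 + 2j, -5 - 2j, -9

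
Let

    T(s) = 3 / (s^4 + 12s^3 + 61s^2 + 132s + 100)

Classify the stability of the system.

stable

The denominator s^4 + 12s^3 + 61s^2 + 132s + 100 factors as (s + 2)^2(s^2 + 8s + 25), giving poles at s = -2, -2, -4 + 3j, -4 - 3j.
Since all poles lie strictly in the left half-plane, the system is stable.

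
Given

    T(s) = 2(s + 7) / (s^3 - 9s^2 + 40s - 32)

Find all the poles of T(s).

The poles are the roots of the denominator s^3 - 9s^2 + 40s - 32 = 0.
Trying s = 1: the polynomial evaluates to 0, so (s - 1) is a factor.
Dividing out leaves s^2 - 8s + 32 = 0.
The quadratic formula then gives s = 4 ± 4j.

s = 4 + 4j, 4 - 4j, 1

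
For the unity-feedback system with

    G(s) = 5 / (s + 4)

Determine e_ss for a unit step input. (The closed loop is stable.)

e_ss = 0.4444

G(s) has no poles at the origin.
This is a Type 0 system. Kp = lim_{s→0} G(s) = 5/4.
e_ss = 1/(1 + Kp) = 1/(1 + 5/4) = 4/9 ≈ 0.4444.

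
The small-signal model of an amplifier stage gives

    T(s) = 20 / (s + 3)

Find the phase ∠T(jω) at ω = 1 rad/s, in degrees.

∠T(j1) ≈ -18.43°

At s = j1: numerator = 20, denominator = 3 + j1.
∠T = ∠num − ∠den = 0° − (18.435°) = -18.43°.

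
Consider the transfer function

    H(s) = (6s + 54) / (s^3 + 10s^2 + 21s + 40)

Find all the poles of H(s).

s = -1 + 2j, -1 - 2j, -8

The poles are the roots of the denominator s^3 + 10s^2 + 21s + 40 = 0.
Trying s = -8: the polynomial evaluates to 0, so (s + 8) is a factor.
Dividing out leaves s^2 + 2s + 5 = 0.
The quadratic formula then gives s = -1 ± 2j.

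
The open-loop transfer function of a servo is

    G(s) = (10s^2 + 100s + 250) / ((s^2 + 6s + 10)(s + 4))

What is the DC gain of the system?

G(0) = 25/4 ≈ 6.250

Set s = 0: G(0) = (250) / (40) = 25/4.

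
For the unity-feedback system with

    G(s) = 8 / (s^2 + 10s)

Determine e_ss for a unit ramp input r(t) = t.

e_ss = 1.250

G(s) has one pole at the origin.
This is a Type 1 system. Kv = lim_{s→0} s·G(s) = 8/10 = 4/5.
e_ss = 1/Kv = 1/(4/5) = 5/4 ≈ 1.250.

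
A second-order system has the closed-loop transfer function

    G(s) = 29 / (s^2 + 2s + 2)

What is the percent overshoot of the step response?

%OS ≈ 4.32%

Comparing s^2 + 2s + 2 to s^2 + 2ζωₙs + ωₙ²: ωₙ = √2 ≈ 1.414 rad/s and ζ = 2/(2·√2) ≈ 0.7071.
%OS = 100·exp(−πζ/√(1−ζ²)) = 100·exp(−π·0.7071/√(1−0.7071²)) ≈ 4.32%.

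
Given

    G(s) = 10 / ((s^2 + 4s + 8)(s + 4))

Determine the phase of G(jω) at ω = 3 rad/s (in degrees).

∠G(j3) ≈ -131.6°

At s = j3: numerator = 10, denominator = -40 + j45.
∠G = ∠num − ∠den = 0° − (131.63°) = -131.6°.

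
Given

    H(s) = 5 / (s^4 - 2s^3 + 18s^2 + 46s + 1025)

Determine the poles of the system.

The poles are the roots of the denominator s^4 - 2s^3 + 18s^2 + 46s + 1025 = 0.
No real roots exist; factor into two real quadratics: (s^2 - 8s + 41)(s^2 + 6s + 25) = 0.
Each quadratic gives a conjugate pair via the quadratic formula.

s = 4 ± 5j, -3 ± 4j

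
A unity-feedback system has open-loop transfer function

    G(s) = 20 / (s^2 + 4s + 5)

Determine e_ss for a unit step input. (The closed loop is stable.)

G(s) has no poles at the origin.
This is a Type 0 system. Kp = lim_{s→0} G(s) = 20/5 = 4.
e_ss = 1/(1 + Kp) = 1/(1 + 4) = 1/5 ≈ 0.2000.

e_ss = 0.2000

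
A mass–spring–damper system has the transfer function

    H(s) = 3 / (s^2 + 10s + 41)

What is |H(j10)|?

Substitute s = j10: numerator = 3, denominator = -59 + j100.
|H(j10)| = |3| / |-59 + j100| = 3 / 116.11 ≈ 0.02584.

|H(j10)| ≈ 0.02584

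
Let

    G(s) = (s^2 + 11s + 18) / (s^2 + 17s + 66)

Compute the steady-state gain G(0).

G(0) = 3/11 ≈ 0.2727

Set s = 0: G(0) = (18) / (66) = 3/11.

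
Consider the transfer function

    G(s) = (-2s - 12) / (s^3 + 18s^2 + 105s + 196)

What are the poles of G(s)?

s = -4, -7, -7

The poles are the roots of the denominator s^3 + 18s^2 + 105s + 196 = 0.
Trying s = -4: the polynomial evaluates to 0, so (s + 4) is a factor.
Dividing out leaves s^2 + 14s + 49 = 0.
Factoring the quadratic: (s + 7)^2 = 0.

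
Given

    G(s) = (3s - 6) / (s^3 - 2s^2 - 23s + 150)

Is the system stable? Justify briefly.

The denominator s^3 - 2s^2 - 23s + 150 factors as (s + 6)(s^2 - 8s + 25), giving poles at s = -6, 4 ± 3j.
Since the pole(s) at s = 4 ± 3j lie in the right half-plane, the system is unstable.

unstable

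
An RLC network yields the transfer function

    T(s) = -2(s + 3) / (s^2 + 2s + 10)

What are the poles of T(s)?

The poles are the roots of the denominator s^2 + 2s + 10 = 0.
Using the quadratic formula: s = (-2 ± √(-36))/2 = -1 ± 3j.

s = -1 ± 3j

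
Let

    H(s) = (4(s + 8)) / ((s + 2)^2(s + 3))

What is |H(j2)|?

|H(j2)| ≈ 1.144

Substitute s = j2: numerator = 32 + j8, denominator = -16 + j24.
|H(j2)| = |32 + j8| / |-16 + j24| = 32.985 / 28.844 ≈ 1.144.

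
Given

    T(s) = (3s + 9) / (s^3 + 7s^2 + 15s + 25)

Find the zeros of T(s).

s = -3

Set the numerator to zero: 3s + 9 = 0, i.e. 3·(s + 3) = 0.
So s = -3.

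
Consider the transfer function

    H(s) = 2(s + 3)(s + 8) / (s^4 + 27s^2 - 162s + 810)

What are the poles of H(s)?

The poles are the roots of the denominator s^4 + 27s^2 - 162s + 810 = 0.
No real roots exist; factor into two real quadratics: (s^2 - 6s + 18)(s^2 + 6s + 45) = 0.
Each quadratic gives a conjugate pair via the quadratic formula.

s = 3 + 3j, 3 - 3j, -3 + 6j, -3 - 6j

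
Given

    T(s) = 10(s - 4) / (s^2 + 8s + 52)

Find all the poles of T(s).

s = -4 + 6j, -4 - 6j

The poles are the roots of the denominator s^2 + 8s + 52 = 0.
Using the quadratic formula: s = (-8 ± √(-144))/2 = -4 ± 6j.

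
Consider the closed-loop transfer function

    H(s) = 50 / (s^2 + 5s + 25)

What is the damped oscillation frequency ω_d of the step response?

Comparing s^2 + 5s + 25 to s^2 + 2ζωₙs + ωₙ²: ωₙ = 5 rad/s and ζ = 5/(2·5) = 0.5.
ζωₙ = 5/2 = 2.5, so ω_d = ωₙ√(1−ζ²) = √(ωₙ² − (ζωₙ)²) = √(25 − 2.5²) = √18.75 ≈ 4.330 rad/s.

ω_d ≈ 4.330 rad/s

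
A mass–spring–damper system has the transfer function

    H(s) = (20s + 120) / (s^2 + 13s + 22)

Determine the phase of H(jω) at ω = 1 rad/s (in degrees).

∠H(j1) ≈ -22.30°

At s = j1: numerator = 120 + j20, denominator = 21 + j13.
∠H = ∠num − ∠den = 9.4623° − (31.759°) = -22.30°.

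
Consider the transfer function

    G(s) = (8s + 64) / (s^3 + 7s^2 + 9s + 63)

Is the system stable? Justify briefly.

The denominator s^3 + 7s^2 + 9s + 63 factors as (s^2 + 9)(s + 7), giving poles at s = ±3j, -7.
Since the simple pole(s) at s = ±3j lie on the jω-axis with none in the right half-plane, the system is marginally stable.

marginally stable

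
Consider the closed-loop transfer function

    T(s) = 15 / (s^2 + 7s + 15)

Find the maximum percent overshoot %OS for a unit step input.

%OS ≈ 0.132%

Comparing s^2 + 7s + 15 to s^2 + 2ζωₙs + ωₙ²: ωₙ = √15 ≈ 3.873 rad/s and ζ = 7/(2·√15) ≈ 0.9037.
%OS = 100·exp(−πζ/√(1−ζ²)) = 100·exp(−π·0.9037/√(1−0.9037²)) ≈ 0.132%.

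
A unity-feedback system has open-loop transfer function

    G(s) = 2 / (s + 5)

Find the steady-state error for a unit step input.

G(s) has no poles at the origin.
This is a Type 0 system. Kp = lim_{s→0} G(s) = 2/5.
e_ss = 1/(1 + Kp) = 1/(1 + 2/5) = 5/7 ≈ 0.7143.

e_ss = 0.7143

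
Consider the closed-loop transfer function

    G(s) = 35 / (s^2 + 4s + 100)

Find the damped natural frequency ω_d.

ω_d ≈ 9.798 rad/s

Comparing s^2 + 4s + 100 to s^2 + 2ζωₙs + ωₙ²: ωₙ = 10 rad/s and ζ = 4/(2·10) = 0.2.
ζωₙ = 4/2 = 2, so ω_d = ωₙ√(1−ζ²) = √(ωₙ² − (ζωₙ)²) = √(100 − 2²) = √96 ≈ 9.798 rad/s.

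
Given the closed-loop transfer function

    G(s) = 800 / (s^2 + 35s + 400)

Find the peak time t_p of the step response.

t_p ≈ 0.3245 s

Comparing s^2 + 35s + 400 to s^2 + 2ζωₙs + ωₙ²: ωₙ = 20 rad/s and ζ = 35/(2·20) = 0.875.
ζωₙ = 35/2 = 17.5, so ω_d = ωₙ√(1−ζ²) = √(ωₙ² − (ζωₙ)²) = √(400 − 17.5²) = √93.75 ≈ 9.682 rad/s.
t_p = π/ω_d = π/9.682 ≈ 0.3245 s.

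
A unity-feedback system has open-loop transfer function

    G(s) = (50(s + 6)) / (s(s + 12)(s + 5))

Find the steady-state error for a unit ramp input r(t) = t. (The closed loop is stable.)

e_ss = 0.2000

G(s) has one pole at the origin.
This is a Type 1 system. Kv = lim_{s→0} s·G(s) = 300/60 = 5.
e_ss = 1/Kv = 1/(5) = 1/5 ≈ 0.2000.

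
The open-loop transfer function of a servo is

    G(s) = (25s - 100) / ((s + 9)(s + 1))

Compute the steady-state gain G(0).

G(0) = -100/9 ≈ -11.11

Set s = 0: G(0) = (-100) / (9) = -100/9.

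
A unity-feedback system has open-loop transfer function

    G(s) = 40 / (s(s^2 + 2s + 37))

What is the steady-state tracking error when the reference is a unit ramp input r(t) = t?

G(s) has one pole at the origin.
This is a Type 1 system. Kv = lim_{s→0} s·G(s) = 40/37.
e_ss = 1/Kv = 1/(40/37) = 37/40 ≈ 0.9250.

e_ss = 0.9250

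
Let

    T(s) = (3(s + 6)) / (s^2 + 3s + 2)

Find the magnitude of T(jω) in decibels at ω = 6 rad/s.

Substitute s = j6: numerator = 18 + j18, denominator = -34 + j18.
|T(j6)| = |18 + j18| / |-34 + j18| = 25.456 / 38.471 ≈ 0.6617.
In decibels: 20·log₁₀(0.6617) ≈ -3.59 dB.

|T(j6)|_dB ≈ -3.59 dB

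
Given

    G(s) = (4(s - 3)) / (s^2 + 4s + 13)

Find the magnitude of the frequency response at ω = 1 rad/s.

Substitute s = j1: numerator = -12 + j4, denominator = 12 + j4.
|G(j1)| = |-12 + j4| / |12 + j4| = 12.649 / 12.649 = 1.

|G(j1)| = 1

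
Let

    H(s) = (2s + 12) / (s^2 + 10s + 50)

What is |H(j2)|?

|H(j2)| ≈ 0.2522

Substitute s = j2: numerator = 12 + j4, denominator = 46 + j20.
|H(j2)| = |12 + j4| / |46 + j20| = 12.649 / 50.160 ≈ 0.2522.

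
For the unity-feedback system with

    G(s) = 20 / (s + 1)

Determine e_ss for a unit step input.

e_ss = 0.04762

G(s) has no poles at the origin.
This is a Type 0 system. Kp = lim_{s→0} G(s) = 20/1.
e_ss = 1/(1 + Kp) = 1/(1 + 20) = 1/21 ≈ 0.04762.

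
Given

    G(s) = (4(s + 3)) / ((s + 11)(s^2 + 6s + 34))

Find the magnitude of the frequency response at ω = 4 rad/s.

Substitute s = j4: numerator = 12 + j16, denominator = 102 + j336.
|G(j4)| = |12 + j16| / |102 + j336| = 20 / 351.14 ≈ 0.05696.

|G(j4)| ≈ 0.05696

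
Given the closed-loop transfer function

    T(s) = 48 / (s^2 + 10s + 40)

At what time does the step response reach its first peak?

t_p ≈ 0.8112 s

Comparing s^2 + 10s + 40 to s^2 + 2ζωₙs + ωₙ²: ωₙ = √40 ≈ 6.325 rad/s and ζ = 10/(2·√40) ≈ 0.7906.
ζωₙ = 10/2 = 5, so ω_d = ωₙ√(1−ζ²) = √(ωₙ² − (ζωₙ)²) = √(40 − 5²) = √15 ≈ 3.873 rad/s.
t_p = π/ω_d = π/3.873 ≈ 0.8112 s.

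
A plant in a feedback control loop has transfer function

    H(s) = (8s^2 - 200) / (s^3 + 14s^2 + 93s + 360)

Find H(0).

H(0) = -5/9 ≈ -0.5556

Set s = 0: H(0) = (-200) / (360) = -5/9.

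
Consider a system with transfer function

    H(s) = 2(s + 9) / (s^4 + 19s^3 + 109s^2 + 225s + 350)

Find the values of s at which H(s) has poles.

The poles are the roots of the denominator s^4 + 19s^3 + 109s^2 + 225s + 350 = 0.
Trying s = -10: the polynomial evaluates to 0, so (s + 10) is a factor.
Dividing out leaves s^3 + 9s^2 + 19s + 35 = 0.
This factors further as (s^2 + 2s + 5)(s + 7) = 0.

s = -1 ± 2j, -10, -7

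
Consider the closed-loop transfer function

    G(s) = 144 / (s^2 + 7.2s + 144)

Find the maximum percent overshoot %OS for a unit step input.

%OS ≈ 37.2%

Comparing s^2 + 7.2s + 144 to s^2 + 2ζωₙs + ωₙ²: ωₙ = 12 rad/s and ζ = 7.2/(2·12) = 0.3.
%OS = 100·exp(−πζ/√(1−ζ²)) = 100·exp(−π·0.3/√(1−0.3²)) ≈ 37.2%.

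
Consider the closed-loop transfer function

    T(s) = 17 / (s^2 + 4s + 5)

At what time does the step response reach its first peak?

t_p ≈ 3.142 s

Comparing s^2 + 4s + 5 to s^2 + 2ζωₙs + ωₙ²: ωₙ = √5 ≈ 2.236 rad/s and ζ = 4/(2·√5) ≈ 0.8944.
ζωₙ = 4/2 = 2, so ω_d = ωₙ√(1−ζ²) = √(ωₙ² − (ζωₙ)²) = √(5 − 2²) = √1 = 1 rad/s.
t_p = π/ω_d = π/1 ≈ 3.142 s.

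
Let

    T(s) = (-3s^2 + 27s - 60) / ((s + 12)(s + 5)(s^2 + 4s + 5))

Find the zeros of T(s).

s = 4, 5

Set the numerator to zero: -3s^2 + 27s - 60 = 0, i.e. -3·(s^2 - 9s + 20) = 0.
Factoring: (s - 4)(s - 5) = 0.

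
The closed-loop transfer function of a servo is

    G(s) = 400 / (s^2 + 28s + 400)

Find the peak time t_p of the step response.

t_p ≈ 0.2200 s

Comparing s^2 + 28s + 400 to s^2 + 2ζωₙs + ωₙ²: ωₙ = 20 rad/s and ζ = 28/(2·20) = 0.7.
ζωₙ = 28/2 = 14, so ω_d = ωₙ√(1−ζ²) = √(ωₙ² − (ζωₙ)²) = √(400 − 14²) = √204 ≈ 14.28 rad/s.
t_p = π/ω_d = π/14.28 ≈ 0.2200 s.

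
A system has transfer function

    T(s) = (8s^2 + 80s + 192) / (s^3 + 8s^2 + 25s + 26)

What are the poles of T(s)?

The poles are the roots of the denominator s^3 + 8s^2 + 25s + 26 = 0.
Trying s = -2: the polynomial evaluates to 0, so (s + 2) is a factor.
Dividing out leaves s^2 + 6s + 13 = 0.
The quadratic formula then gives s = -3 ± 2j.

s = -3 ± 2j, -2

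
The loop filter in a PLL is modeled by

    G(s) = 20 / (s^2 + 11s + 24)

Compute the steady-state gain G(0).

G(0) = 5/6 ≈ 0.8333

Set s = 0: G(0) = (20) / (24) = 5/6.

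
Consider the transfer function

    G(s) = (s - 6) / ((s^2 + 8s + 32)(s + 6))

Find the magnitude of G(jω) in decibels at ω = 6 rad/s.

Substitute s = j6: numerator = -6 + j6, denominator = -312 + j264.
|G(j6)| = |-6 + j6| / |-312 + j264| = 8.4853 / 408.71 ≈ 0.02076.
In decibels: 20·log₁₀(0.02076) ≈ -33.7 dB.

|G(j6)|_dB ≈ -33.7 dB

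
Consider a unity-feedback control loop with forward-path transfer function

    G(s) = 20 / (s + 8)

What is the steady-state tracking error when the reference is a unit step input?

G(s) has no poles at the origin.
This is a Type 0 system. Kp = lim_{s→0} G(s) = 20/8 = 5/2.
e_ss = 1/(1 + Kp) = 1/(1 + 5/2) = 2/7 ≈ 0.2857.

e_ss = 0.2857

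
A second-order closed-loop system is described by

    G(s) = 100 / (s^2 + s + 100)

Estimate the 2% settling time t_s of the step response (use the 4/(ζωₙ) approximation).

t_s ≈ 8 s

Comparing s^2 + s + 100 to s^2 + 2ζωₙs + ωₙ²: ωₙ = 10 rad/s and ζ = 1/(2·10) = 0.05.
ζωₙ = 1/2 = 0.5, so t_s ≈ 4/(ζωₙ) = 4/0.5 = 8 s.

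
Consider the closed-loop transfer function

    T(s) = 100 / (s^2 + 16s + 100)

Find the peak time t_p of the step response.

t_p ≈ 0.5236 s

Comparing s^2 + 16s + 100 to s^2 + 2ζωₙs + ωₙ²: ωₙ = 10 rad/s and ζ = 16/(2·10) = 0.8.
ζωₙ = 16/2 = 8, so ω_d = ωₙ√(1−ζ²) = √(ωₙ² − (ζωₙ)²) = √(100 − 8²) = √36 = 6 rad/s.
t_p = π/ω_d = π/6 ≈ 0.5236 s.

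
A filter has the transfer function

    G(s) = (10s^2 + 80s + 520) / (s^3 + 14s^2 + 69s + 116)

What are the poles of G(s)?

The poles are the roots of the denominator s^3 + 14s^2 + 69s + 116 = 0.
Trying s = -4: the polynomial evaluates to 0, so (s + 4) is a factor.
Dividing out leaves s^2 + 10s + 29 = 0.
The quadratic formula then gives s = -5 ± 2j.

s = -5 + 2j, -5 - 2j, -4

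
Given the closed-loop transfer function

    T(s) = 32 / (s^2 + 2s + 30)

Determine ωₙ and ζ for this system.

ωₙ ≈ 5.477 rad/s, ζ ≈ 0.1826

Compare the denominator to the standard form s^2 + 2ζωₙs + ωₙ².
ωₙ² = 30, so ωₙ = √30 ≈ 5.477 rad/s.
2ζωₙ = 2, so ζ = 2/(2·√30) ≈ 0.1826.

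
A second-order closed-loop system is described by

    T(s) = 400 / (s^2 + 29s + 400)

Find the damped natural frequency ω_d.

Comparing s^2 + 29s + 400 to s^2 + 2ζωₙs + ωₙ²: ωₙ = 20 rad/s and ζ = 29/(2·20) = 0.725.
ζωₙ = 29/2 = 14.5, so ω_d = ωₙ√(1−ζ²) = √(ωₙ² − (ζωₙ)²) = √(400 − 14.5²) = √189.75 ≈ 13.77 rad/s.

ω_d ≈ 13.77 rad/s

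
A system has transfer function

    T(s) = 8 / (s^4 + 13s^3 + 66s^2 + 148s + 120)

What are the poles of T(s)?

s = -4 + 2j, -4 - 2j, -3, -2

The poles are the roots of the denominator s^4 + 13s^3 + 66s^2 + 148s + 120 = 0.
Trying s = -3: the polynomial evaluates to 0, so (s + 3) is a factor.
Dividing out leaves s^3 + 10s^2 + 36s + 40 = 0.
This factors further as (s^2 + 8s + 20)(s + 2) = 0.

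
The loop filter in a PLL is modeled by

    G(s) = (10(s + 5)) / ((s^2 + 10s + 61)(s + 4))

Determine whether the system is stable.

The poles can be read from the denominator factors: s = -5 + 6j, -5 - 6j, -4.
Since all poles lie strictly in the left half-plane, the system is stable.

stable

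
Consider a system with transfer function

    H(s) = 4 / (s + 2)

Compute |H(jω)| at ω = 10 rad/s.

|H(j10)| ≈ 0.3922

Substitute s = j10: numerator = 4, denominator = 2 + j10.
|H(j10)| = |4| / |2 + j10| = 4 / 10.198 ≈ 0.3922.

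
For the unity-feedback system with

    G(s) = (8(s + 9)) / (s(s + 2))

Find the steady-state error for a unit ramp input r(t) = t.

e_ss = 0.02778

G(s) has one pole at the origin.
This is a Type 1 system. Kv = lim_{s→0} s·G(s) = 72/2 = 36.
e_ss = 1/Kv = 1/(36) = 1/36 ≈ 0.02778.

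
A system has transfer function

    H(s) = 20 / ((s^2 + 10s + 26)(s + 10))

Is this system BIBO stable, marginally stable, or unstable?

The poles can be read from the denominator factors: s = -5 + j, -5 - j, -10.
Since all poles lie strictly in the left half-plane, the system is stable.

stable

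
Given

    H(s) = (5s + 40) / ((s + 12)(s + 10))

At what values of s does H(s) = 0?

s = -8

Set the numerator to zero: 5s + 40 = 0, i.e. 5·(s + 8) = 0.
So s = -8.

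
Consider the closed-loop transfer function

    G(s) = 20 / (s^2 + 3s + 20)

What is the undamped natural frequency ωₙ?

ωₙ ≈ 4.472 rad/s

Compare the denominator to the standard form s^2 + 2ζωₙs + ωₙ².
ωₙ² = 20, so ωₙ = √20 ≈ 4.472 rad/s.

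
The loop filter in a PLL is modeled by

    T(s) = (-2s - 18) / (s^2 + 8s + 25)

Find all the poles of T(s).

s = -4 + 3j, -4 - 3j

The poles are the roots of the denominator s^2 + 8s + 25 = 0.
Using the quadratic formula: s = (-8 ± √(-36))/2 = -4 ± 3j.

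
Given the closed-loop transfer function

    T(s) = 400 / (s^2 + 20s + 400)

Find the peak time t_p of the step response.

Comparing s^2 + 20s + 400 to s^2 + 2ζωₙs + ωₙ²: ωₙ = 20 rad/s and ζ = 20/(2·20) = 0.5.
ζωₙ = 20/2 = 10, so ω_d = ωₙ√(1−ζ²) = √(ωₙ² − (ζωₙ)²) = √(400 − 10²) = √300 ≈ 17.32 rad/s.
t_p = π/ω_d = π/17.32 ≈ 0.1814 s.

t_p ≈ 0.1814 s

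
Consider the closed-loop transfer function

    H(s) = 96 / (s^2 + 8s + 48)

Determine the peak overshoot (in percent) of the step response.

Comparing s^2 + 8s + 48 to s^2 + 2ζωₙs + ωₙ²: ωₙ = √48 ≈ 6.928 rad/s and ζ = 8/(2·√48) ≈ 0.5774.
%OS = 100·exp(−πζ/√(1−ζ²)) = 100·exp(−π·0.5774/√(1−0.5774²)) ≈ 10.8%.

%OS ≈ 10.8%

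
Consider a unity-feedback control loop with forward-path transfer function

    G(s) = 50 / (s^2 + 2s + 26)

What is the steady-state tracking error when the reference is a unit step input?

e_ss = 0.3421

G(s) has no poles at the origin.
This is a Type 0 system. Kp = lim_{s→0} G(s) = 50/26 = 25/13.
e_ss = 1/(1 + Kp) = 1/(1 + 25/13) = 13/38 ≈ 0.3421.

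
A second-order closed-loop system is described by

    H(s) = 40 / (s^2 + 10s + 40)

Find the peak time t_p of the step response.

t_p ≈ 0.8112 s

Comparing s^2 + 10s + 40 to s^2 + 2ζωₙs + ωₙ²: ωₙ = √40 ≈ 6.325 rad/s and ζ = 10/(2·√40) ≈ 0.7906.
ζωₙ = 10/2 = 5, so ω_d = ωₙ√(1−ζ²) = √(ωₙ² − (ζωₙ)²) = √(40 − 5²) = √15 ≈ 3.873 rad/s.
t_p = π/ω_d = π/3.873 ≈ 0.8112 s.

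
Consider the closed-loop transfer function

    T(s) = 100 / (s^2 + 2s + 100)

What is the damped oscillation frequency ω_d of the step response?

ω_d ≈ 9.950 rad/s

Comparing s^2 + 2s + 100 to s^2 + 2ζωₙs + ωₙ²: ωₙ = 10 rad/s and ζ = 2/(2·10) = 0.1.
ζωₙ = 2/2 = 1, so ω_d = ωₙ√(1−ζ²) = √(ωₙ² − (ζωₙ)²) = √(100 − 1²) = √99 ≈ 9.950 rad/s.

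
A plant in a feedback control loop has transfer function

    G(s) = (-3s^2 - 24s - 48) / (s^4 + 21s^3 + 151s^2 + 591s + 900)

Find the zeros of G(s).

s = -4, -4

Set the numerator to zero: -3s^2 - 24s - 48 = 0, i.e. -3·(s^2 + 8s + 16) = 0.
Factoring: (s + 4)^2 = 0.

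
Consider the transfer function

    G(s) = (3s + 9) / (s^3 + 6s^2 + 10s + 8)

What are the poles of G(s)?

s = -1 + j, -1 - j, -4

The poles are the roots of the denominator s^3 + 6s^2 + 10s + 8 = 0.
Trying s = -4: the polynomial evaluates to 0, so (s + 4) is a factor.
Dividing out leaves s^2 + 2s + 2 = 0.
The quadratic formula then gives s = -1 ± 1j.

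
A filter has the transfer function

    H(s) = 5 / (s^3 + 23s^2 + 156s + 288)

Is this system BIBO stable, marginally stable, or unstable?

stable

The denominator s^3 + 23s^2 + 156s + 288 factors as (s + 12)(s + 3)(s + 8), giving poles at s = -12, -3, -8.
Since all poles lie strictly in the left half-plane, the system is stable.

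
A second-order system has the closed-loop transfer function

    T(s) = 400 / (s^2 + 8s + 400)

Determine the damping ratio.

ζ = 0.2

Compare the denominator to the standard form s^2 + 2ζωₙs + ωₙ².
ωₙ² = 400, so ωₙ = 20 rad/s.
2ζωₙ = 8, so ζ = 8/(2·20) = 0.2.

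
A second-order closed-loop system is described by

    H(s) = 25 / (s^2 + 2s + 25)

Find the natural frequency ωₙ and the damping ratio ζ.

Compare the denominator to the standard form s^2 + 2ζωₙs + ωₙ².
ωₙ² = 25, so ωₙ = 5 rad/s.
2ζωₙ = 2, so ζ = 2/(2·5) = 0.2.

ωₙ = 5 rad/s, ζ = 0.2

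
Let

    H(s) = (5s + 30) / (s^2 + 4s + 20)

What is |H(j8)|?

|H(j8)| ≈ 0.9190

Substitute s = j8: numerator = 30 + j40, denominator = -44 + j32.
|H(j8)| = |30 + j40| / |-44 + j32| = 50 / 54.406 ≈ 0.9190.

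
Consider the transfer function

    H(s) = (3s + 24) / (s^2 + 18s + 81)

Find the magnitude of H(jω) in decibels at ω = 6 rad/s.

|H(j6)|_dB ≈ -11.8 dB

Substitute s = j6: numerator = 24 + j18, denominator = 45 + j108.
|H(j6)| = |24 + j18| / |45 + j108| = 30 / 117 ≈ 0.2564.
In decibels: 20·log₁₀(0.2564) ≈ -11.8 dB.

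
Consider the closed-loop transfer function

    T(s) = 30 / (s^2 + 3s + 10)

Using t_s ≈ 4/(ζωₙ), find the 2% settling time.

Comparing s^2 + 3s + 10 to s^2 + 2ζωₙs + ωₙ²: ωₙ = √10 ≈ 3.162 rad/s and ζ = 3/(2·√10) ≈ 0.4743.
ζωₙ = 3/2 = 1.5, so t_s ≈ 4/(ζωₙ) = 4/1.5 ≈ 2.667 s.

t_s ≈ 2.667 s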